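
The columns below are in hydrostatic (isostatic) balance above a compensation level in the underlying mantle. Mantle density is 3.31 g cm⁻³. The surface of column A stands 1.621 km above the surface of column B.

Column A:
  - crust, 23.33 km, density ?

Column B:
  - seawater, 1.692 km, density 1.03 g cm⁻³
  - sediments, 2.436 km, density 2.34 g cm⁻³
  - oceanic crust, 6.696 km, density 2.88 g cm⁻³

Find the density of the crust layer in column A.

Take the compensation level at the base of the deeper column (depth z_c below the surface of column A) and equate Σ ρ_i t_i down to z_c; mantle fills any gap and the z_c terms cancel.
Column A: 23.33×ρ + (z_c − 23.33)×3.31
Column B: 1.621×0 + 1.692×1.03 + 2.436×2.34 + 6.696×2.88 + (z_c − 1.621 − 10.824)×3.31
The z_c×3.31 term appears on both sides and cancels. Collect the known terms of each column as K = Σ(ρt)_known − 3.31 × (depth of known layers): K_A = 0 − 3.31×23.33 = −77.2223; K_B = 26.72748 − 3.31×(1.621 + 10.824) = −14.46547.
Balance: K_A + 23.33×ρ = K_B, so ρ = (K_B − K_A)/23.33 = 62.7568/23.33 = 2.69 g cm⁻³.

2.69 g cm⁻³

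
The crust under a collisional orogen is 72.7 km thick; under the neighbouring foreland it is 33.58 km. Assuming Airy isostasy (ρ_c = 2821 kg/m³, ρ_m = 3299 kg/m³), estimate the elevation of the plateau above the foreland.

Excess crust Δ = 72.7 km − 33.58 km = 39.12 km, split between elevation h and root r with h + r = Δ.
Airy balance ρ_c h = (ρ_m − ρ_c) r gives r = h ρ_c/(ρ_m − ρ_c), so h (1 + ρ_c/(ρ_m − ρ_c)) = Δ, i.e. h = Δ (ρ_m − ρ_c)/ρ_m.
h = 39.12 km × 478/3299 = 5.67 km.

5.67 km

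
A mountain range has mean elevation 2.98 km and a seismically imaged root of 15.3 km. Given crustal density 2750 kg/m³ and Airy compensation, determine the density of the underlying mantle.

3290 kg/m³

Airy balance: ρ_c h = (ρ_m − ρ_c) r → ρ_m = ρ_c (1 + h/r).
ρ_m = 2750 × (1 + 2.98 km/15.3 km) = 3290 kg/m³.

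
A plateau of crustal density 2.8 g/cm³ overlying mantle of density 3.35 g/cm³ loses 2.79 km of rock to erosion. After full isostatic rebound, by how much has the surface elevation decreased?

Rebound u = e ρ_c/ρ_m = 2.79 km × 2.8/3.35 = 2.332 km.
Net surface drop = e − u = 2.79 km − 2.332 km = e (ρ_m − ρ_c)/ρ_m = 0.458 km.

0.458 km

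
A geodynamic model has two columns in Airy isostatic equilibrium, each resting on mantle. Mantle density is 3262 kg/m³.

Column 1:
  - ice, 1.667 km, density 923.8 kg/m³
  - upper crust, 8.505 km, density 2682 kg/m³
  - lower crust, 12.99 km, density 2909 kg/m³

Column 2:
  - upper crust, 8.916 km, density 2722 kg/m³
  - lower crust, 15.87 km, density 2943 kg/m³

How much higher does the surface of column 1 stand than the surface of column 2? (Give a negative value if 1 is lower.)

1.08 km

For any compensation level in the mantle, the mantle terms cancel and isostasy reduces to e = (Σt_1 − Σt_2) − (Σ(ρt)_1 − Σ(ρt)_2) / ρ_m.
Σt_1 = 23.162 km; Σt_2 = 24.786 km; Σ(ρt)_1 = 62138.2946; Σ(ρt)_2 = 70974.762 (in km·kg/m³).
e = (23.162 − 24.786) − (62138.2946 − 70974.762) / 3262 = 1.08 km.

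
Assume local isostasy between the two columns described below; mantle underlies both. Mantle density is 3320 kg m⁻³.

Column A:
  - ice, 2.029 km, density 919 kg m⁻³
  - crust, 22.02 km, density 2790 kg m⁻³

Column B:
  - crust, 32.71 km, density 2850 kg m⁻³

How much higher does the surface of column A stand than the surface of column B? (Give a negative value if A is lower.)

For any compensation level in the mantle, the mantle terms cancel and isostasy reduces to e = (Σt_A − Σt_B) − (Σ(ρt)_A − Σ(ρt)_B) / ρ_m.
Σt_A = 24.049 km; Σt_B = 32.71 km; Σ(ρt)_A = 63300.451; Σ(ρt)_B = 93223.5 (in km·kg m⁻³).
e = (24.049 − 32.71) − (63300.451 − 93223.5) / 3320 = 0.352 km.

0.352 km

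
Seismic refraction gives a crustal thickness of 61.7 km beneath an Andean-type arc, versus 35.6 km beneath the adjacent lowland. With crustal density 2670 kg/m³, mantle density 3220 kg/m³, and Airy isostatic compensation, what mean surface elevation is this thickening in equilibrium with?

Excess crust Δ = 61.7 km − 35.6 km = 26.1 km, split between elevation h and root r with h + r = Δ.
Airy balance ρ_c h = (ρ_m − ρ_c) r gives r = h ρ_c/(ρ_m − ρ_c), so h (1 + ρ_c/(ρ_m − ρ_c)) = Δ, i.e. h = Δ (ρ_m − ρ_c)/ρ_m.
h = 26.1 km × 550/3220 = 4.46 km.

4.46 km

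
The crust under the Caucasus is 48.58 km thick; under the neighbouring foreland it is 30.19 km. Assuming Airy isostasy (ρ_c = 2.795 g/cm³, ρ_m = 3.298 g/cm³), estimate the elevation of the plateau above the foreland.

2.8 km

Excess crust Δ = 48.58 km − 30.19 km = 18.39 km, split between elevation h and root r with h + r = Δ.
Airy balance ρ_c h = (ρ_m − ρ_c) r gives r = h ρ_c/(ρ_m − ρ_c), so h (1 + ρ_c/(ρ_m − ρ_c)) = Δ, i.e. h = Δ (ρ_m − ρ_c)/ρ_m.
h = 18.39 km × 0.503/3.298 = 2.8 km.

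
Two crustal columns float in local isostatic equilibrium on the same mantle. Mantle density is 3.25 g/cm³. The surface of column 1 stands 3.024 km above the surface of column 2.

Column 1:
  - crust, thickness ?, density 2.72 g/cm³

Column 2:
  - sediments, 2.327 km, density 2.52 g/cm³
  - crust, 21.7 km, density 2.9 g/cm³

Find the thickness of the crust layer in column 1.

Take the compensation level at the base of the deeper column (depth z_c below the surface of column 1) and equate Σ ρ_i t_i down to z_c; mantle fills any gap and the z_c terms cancel.
Column 1: x×2.72 + (z_c − 0 − x)×3.25
Column 2: 3.024×0 + 2.327×2.52 + 21.7×2.9 + (z_c − 3.024 − 24.027)×3.25
The z_c×3.25 term appears on both sides and cancels. Collect the known terms of each column as K = Σ(ρt)_known − 3.25 × (depth of known layers): K_1 = 0 − 3.25×0 = 0; K_2 = 68.79404 − 3.25×(3.024 + 24.027) = −19.12171.
Balance: K_1 − x×(3.25 − 2.72) = K_2, so x = (K_1 − K_2)/(3.25 − 2.72) = 19.1217/0.53 = 36.1 km.

36.1 km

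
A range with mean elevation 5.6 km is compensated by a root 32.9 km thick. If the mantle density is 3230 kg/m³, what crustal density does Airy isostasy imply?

2760 kg/m³

ρ_c h = (ρ_m − ρ_c) r → ρ_c (h + r) = ρ_m r → ρ_c = ρ_m r / (h + r).
ρ_c = 3230 × 32.9 km / (5.6 km + 32.9 km) = 2760 kg/m³.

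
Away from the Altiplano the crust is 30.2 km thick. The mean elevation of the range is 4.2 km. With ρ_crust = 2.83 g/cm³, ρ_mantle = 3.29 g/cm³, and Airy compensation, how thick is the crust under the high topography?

Root depth r = h ρ_c / (ρ_m − ρ_c) = 4.2 km × 2.83 / 0.46 = 25.84 km.
Total thickness = T + h + r = 30.2 km + 4.2 km + 25.84 km = 60.2 km.

60.2 km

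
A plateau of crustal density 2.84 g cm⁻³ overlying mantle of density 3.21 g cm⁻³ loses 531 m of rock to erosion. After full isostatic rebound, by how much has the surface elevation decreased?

61.2 m

Rebound u = e ρ_c/ρ_m = 531 m × 2.84/3.21 = 469.8 m.
Net surface drop = e − u = 531 m − 469.8 m = e (ρ_m − ρ_c)/ρ_m = 61.2 m.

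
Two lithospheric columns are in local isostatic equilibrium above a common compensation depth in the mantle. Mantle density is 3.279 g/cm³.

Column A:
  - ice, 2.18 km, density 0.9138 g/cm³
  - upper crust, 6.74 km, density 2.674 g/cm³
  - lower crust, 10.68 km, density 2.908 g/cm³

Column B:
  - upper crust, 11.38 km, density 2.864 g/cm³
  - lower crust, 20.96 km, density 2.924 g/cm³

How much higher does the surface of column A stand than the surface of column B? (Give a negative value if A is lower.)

0.315 km

For any compensation level in the mantle, the mantle terms cancel and isostasy reduces to e = (Σt_A − Σt_B) − (Σ(ρt)_A − Σ(ρt)_B) / ρ_m.
Σt_A = 19.6 km; Σt_B = 32.34 km; Σ(ρt)_A = 51.072284; Σ(ρt)_B = 93.87936 (in km·g/cm³).
e = (19.6 − 32.34) − (51.072284 − 93.87936) / 3.279 = 0.315 km.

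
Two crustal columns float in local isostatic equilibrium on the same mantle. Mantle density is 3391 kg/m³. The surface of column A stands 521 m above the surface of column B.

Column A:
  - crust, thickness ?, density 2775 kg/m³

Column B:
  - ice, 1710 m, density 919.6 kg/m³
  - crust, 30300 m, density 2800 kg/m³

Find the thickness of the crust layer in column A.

Take the compensation level at the base of the deeper column (depth z_c below the surface of column A) and equate Σ ρ_i t_i down to z_c; mantle fills any gap and the z_c terms cancel.
Column A: x×2775 + (z_c − 0 − x)×3391
Column B: 521×0 + 1710×919.6 + 30300×2800 + (z_c − 521 − 32010)×3391
The z_c×3391 term appears on both sides and cancels. Collect the known terms of each column as K = Σ(ρt)_known − 3391 × (depth of known layers): K_A = 0 − 3391×0 = 0; K_B = 86412516 − 3391×(521 + 32010) = −23900105.
Balance: K_A − x×(3391 − 2775) = K_B, so x = (K_A − K_B)/(3391 − 2775) = 23900100/616 = 38800 m.

38800 m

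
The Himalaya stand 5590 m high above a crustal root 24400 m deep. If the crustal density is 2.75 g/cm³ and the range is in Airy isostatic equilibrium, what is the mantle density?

Airy balance: ρ_c h = (ρ_m − ρ_c) r → ρ_m = ρ_c (1 + h/r).
ρ_m = 2.75 × (1 + 5590 m/24400 m) = 3.38 g/cm³.

3.38 g/cm³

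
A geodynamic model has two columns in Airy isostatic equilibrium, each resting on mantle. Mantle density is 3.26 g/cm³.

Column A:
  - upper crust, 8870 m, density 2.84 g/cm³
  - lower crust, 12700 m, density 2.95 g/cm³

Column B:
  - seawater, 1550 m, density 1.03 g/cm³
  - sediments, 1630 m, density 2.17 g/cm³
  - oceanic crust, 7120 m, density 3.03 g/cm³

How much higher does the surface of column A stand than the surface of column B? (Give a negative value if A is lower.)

243 m

For any compensation level in the mantle, the mantle terms cancel and isostasy reduces to e = (Σt_A − Σt_B) − (Σ(ρt)_A − Σ(ρt)_B) / ρ_m.
Σt_A = 21570 m; Σt_B = 10300 m; Σ(ρt)_A = 62655.8; Σ(ρt)_B = 26707.2 (in m·g/cm³).
e = (21570 − 10300) − (62655.8 − 26707.2) / 3.26 = 243 m.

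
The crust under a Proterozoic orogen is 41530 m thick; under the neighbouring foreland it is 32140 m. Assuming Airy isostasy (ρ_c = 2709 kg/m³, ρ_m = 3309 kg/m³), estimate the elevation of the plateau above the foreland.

1700 m

Excess crust Δ = 41530 m − 32140 m = 9390 m, split between elevation h and root r with h + r = Δ.
Airy balance ρ_c h = (ρ_m − ρ_c) r gives r = h ρ_c/(ρ_m − ρ_c), so h (1 + ρ_c/(ρ_m − ρ_c)) = Δ, i.e. h = Δ (ρ_m − ρ_c)/ρ_m.
h = 9390 m × 600/3309 = 1700 m.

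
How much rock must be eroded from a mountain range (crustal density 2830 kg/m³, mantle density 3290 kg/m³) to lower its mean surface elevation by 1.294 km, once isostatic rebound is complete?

Net drop Δ = e − u = e − e ρ_c/ρ_m = e (ρ_m − ρ_c)/ρ_m.
e = Δ ρ_m/(ρ_m − ρ_c) = 1.294 km × 3290/460 = 9.25 km.

9.25 km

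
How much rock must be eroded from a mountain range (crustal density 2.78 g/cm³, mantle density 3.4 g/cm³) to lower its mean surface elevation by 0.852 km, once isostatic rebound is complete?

Net drop Δ = e − u = e − e ρ_c/ρ_m = e (ρ_m − ρ_c)/ρ_m.
e = Δ ρ_m/(ρ_m − ρ_c) = 0.852 km × 3.4/0.62 = 4.67 km.

4.67 km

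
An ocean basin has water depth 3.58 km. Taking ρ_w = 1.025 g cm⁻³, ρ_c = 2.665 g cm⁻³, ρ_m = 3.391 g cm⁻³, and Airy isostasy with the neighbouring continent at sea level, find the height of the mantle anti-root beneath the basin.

8.09 km

For local isostatic compensation: replacing crust with seawater at the top is compensated by replacing crust with mantle at the base: d (ρ_c − ρ_w) = a (ρ_m − ρ_c).
a = d (ρ_c − ρ_w)/(ρ_m − ρ_c) = 3.58 km × 1.64/0.726 = 8.09 km.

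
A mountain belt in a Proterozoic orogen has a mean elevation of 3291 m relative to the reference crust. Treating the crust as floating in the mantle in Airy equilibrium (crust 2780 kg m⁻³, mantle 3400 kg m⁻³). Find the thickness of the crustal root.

14800 m

By Archimedes' principle applied to the lithosphere: the weight of the topography is balanced by the buoyancy of the root, ρ_c h = (ρ_m − ρ_c) r.
r = h · ρ_c / (ρ_m − ρ_c) = 3291 m × 2780 / (3400 − 2780) = 14800 m.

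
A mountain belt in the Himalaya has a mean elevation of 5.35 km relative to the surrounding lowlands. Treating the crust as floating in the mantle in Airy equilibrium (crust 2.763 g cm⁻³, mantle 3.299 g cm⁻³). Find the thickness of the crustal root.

27.6 km

For local isostatic compensation: the weight of the topography is balanced by the buoyancy of the root, ρ_c h = (ρ_m − ρ_c) r.
r = h · ρ_c / (ρ_m − ρ_c) = 5.35 km × 2.763 / (3.299 − 2.763) = 27.6 km.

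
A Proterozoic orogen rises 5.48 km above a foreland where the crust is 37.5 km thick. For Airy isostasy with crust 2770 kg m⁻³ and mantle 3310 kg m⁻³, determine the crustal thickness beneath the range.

71.1 km

Root depth r = h ρ_c / (ρ_m − ρ_c) = 5.48 km × 2770 / 540 = 28.11 km.
Total thickness = T + h + r = 37.5 km + 5.48 km + 28.11 km = 71.1 km.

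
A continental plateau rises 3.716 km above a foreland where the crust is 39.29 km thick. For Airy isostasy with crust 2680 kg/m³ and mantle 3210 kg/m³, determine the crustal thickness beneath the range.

61.8 km

Root depth r = h ρ_c / (ρ_m − ρ_c) = 3.716 km × 2680 / 530 = 18.79 km.
Total thickness = T + h + r = 39.29 km + 3.716 km + 18.79 km = 61.8 km.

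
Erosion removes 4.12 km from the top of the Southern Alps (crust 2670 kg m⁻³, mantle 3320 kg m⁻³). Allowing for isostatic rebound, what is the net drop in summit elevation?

0.807 km

Rebound u = e ρ_c/ρ_m = 4.12 km × 2670/3320 = 3.313 km.
Net surface drop = e − u = 4.12 km − 3.313 km = e (ρ_m − ρ_c)/ρ_m = 0.807 km.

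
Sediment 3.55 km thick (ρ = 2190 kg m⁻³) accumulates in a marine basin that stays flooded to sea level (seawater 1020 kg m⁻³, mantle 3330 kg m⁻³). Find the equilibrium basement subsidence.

1.8 km

Submarine loading: the sediment displaces seawater, and the subsidence is in turn flooded, so s (ρ_m − ρ_w) = t (ρ_sed − ρ_w).
s = 3.55 km × (2190 − 1020) / (3330 − 1020) = 1.8 km.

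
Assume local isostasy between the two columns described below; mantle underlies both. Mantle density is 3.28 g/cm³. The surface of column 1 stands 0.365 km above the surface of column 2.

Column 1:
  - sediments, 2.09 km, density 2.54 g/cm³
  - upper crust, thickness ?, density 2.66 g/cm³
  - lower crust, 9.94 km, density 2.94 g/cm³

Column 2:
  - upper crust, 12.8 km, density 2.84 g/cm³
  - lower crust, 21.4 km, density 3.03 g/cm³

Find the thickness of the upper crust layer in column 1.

11.7 km

Take the compensation level at the base of the deeper column (depth z_c below the surface of column 1) and equate Σ ρ_i t_i down to z_c; mantle fills any gap and the z_c terms cancel.
Column 1: 2.09×2.54 + x×2.66 + 9.94×2.94 + (z_c − 12.03 − x)×3.28
Column 2: 0.365×0 + 12.8×2.84 + 21.4×3.03 + (z_c − 0.365 − 34.2)×3.28
The z_c×3.28 term appears on both sides and cancels. Collect the known terms of each column as K = Σ(ρt)_known − 3.28 × (depth of known layers): K_1 = 34.5322 − 3.28×12.03 = −4.9262; K_2 = 101.194 − 3.28×(0.365 + 34.2) = −12.1792.
Balance: K_1 − x×(3.28 − 2.66) = K_2, so x = (K_1 − K_2)/(3.28 − 2.66) = 7.253/0.62 = 11.7 km.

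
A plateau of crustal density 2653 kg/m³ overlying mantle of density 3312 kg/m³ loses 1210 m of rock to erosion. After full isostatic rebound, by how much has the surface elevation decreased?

Rebound u = e ρ_c/ρ_m = 1210 m × 2653/3312 = 969.2 m.
Net surface drop = e − u = 1210 m − 969.2 m = e (ρ_m − ρ_c)/ρ_m = 241 m.

241 m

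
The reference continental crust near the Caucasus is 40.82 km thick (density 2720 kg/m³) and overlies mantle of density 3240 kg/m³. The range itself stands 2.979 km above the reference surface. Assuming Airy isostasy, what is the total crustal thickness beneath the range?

Root depth r = h ρ_c / (ρ_m − ρ_c) = 2.979 km × 2720 / 520 = 15.58 km.
Total thickness = T + h + r = 40.82 km + 2.979 km + 15.58 km = 59.4 km.

59.4 km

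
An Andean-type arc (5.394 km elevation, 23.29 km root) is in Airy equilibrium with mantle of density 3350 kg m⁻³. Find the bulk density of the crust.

2720 kg m⁻³

ρ_c h = (ρ_m − ρ_c) r → ρ_c (h + r) = ρ_m r → ρ_c = ρ_m r / (h + r).
ρ_c = 3350 × 23.29 km / (5.394 km + 23.29 km) = 2720 kg m⁻³.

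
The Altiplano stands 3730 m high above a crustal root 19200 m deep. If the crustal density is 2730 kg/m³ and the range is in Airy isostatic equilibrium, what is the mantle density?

Airy balance: ρ_c h = (ρ_m − ρ_c) r → ρ_m = ρ_c (1 + h/r).
ρ_m = 2730 × (1 + 3730 m/19200 m) = 3260 kg/m³.

3260 kg/m³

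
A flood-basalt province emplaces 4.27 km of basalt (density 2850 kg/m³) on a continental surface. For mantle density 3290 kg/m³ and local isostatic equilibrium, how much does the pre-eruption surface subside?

3.7 km

Subaerial loading: s = t ρ_load / ρ_m.
s = 4.27 km × 2850/3290 = 3.7 km.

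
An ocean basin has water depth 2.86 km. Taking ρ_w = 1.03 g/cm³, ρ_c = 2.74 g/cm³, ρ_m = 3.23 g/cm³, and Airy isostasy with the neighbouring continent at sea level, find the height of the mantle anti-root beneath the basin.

Equating mass per unit area of the two columns: replacing crust with seawater at the top is compensated by replacing crust with mantle at the base: d (ρ_c − ρ_w) = a (ρ_m − ρ_c).
a = d (ρ_c − ρ_w)/(ρ_m − ρ_c) = 2.86 km × 1.71/0.49 = 9.98 km.

9.98 km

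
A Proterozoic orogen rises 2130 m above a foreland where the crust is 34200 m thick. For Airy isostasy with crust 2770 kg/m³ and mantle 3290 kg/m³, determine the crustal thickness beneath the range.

Root depth r = h ρ_c / (ρ_m − ρ_c) = 2130 m × 2770 / 520 = 11350 m.
Total thickness = T + h + r = 34200 m + 2130 m + 11350 m = 47700 m.

47700 m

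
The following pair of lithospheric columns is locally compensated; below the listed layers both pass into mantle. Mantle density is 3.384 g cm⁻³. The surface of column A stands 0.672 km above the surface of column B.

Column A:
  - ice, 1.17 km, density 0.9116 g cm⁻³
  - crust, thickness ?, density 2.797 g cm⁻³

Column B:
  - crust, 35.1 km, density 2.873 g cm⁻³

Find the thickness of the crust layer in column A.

29.5 km

Take the compensation level at the base of the deeper column (depth z_c below the surface of column A) and equate Σ ρ_i t_i down to z_c; mantle fills any gap and the z_c terms cancel.
Column A: 1.17×0.9116 + x×2.797 + (z_c − 1.17 − x)×3.384
Column B: 0.672×0 + 35.1×2.873 + (z_c − 0.672 − 35.1)×3.384
The z_c×3.384 term appears on both sides and cancels. Collect the known terms of each column as K = Σ(ρt)_known − 3.384 × (depth of known layers): K_A = 1.066572 − 3.384×1.17 = −2.892708; K_B = 100.8423 − 3.384×(0.672 + 35.1) = −20.210148.
Balance: K_A − x×(3.384 − 2.797) = K_B, so x = (K_A − K_B)/(3.384 − 2.797) = 17.3174/0.587 = 29.5 km.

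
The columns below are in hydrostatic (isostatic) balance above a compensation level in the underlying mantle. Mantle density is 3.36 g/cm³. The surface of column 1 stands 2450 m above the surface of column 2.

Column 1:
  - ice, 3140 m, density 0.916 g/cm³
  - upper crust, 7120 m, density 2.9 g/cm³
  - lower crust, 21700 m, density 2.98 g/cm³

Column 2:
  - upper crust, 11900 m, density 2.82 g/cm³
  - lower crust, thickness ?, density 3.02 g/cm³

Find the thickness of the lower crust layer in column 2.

Take the compensation level at the base of the deeper column (depth z_c below the surface of column 1) and equate Σ ρ_i t_i down to z_c; mantle fills any gap and the z_c terms cancel.
Column 1: 3140×0.916 + 7120×2.9 + 21700×2.98 + (z_c − 31960)×3.36
Column 2: 2450×0 + 11900×2.82 + x×3.02 + (z_c − 2450 − 11900 − x)×3.36
The z_c×3.36 term appears on both sides and cancels. Collect the known terms of each column as K = Σ(ρt)_known − 3.36 × (depth of known layers): K_1 = 88190.24 − 3.36×31960 = −19195.36; K_2 = 33558 − 3.36×(2450 + 11900) = −14658.
Balance: K_1 = K_2 − x×(3.36 − 3.02), so x = (K_2 − K_1)/(3.36 − 3.02) = 4537.36/0.34 = 13300 m.

13300 m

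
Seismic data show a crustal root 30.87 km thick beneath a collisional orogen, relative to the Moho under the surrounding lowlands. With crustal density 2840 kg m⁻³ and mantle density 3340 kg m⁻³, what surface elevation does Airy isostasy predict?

5.43 km

Equating mass per unit area of the two columns: ρ_c h = (ρ_m − ρ_c) r.
h = r (ρ_m − ρ_c) / ρ_c = 30.87 km × (3340 − 2840) / 2840 = 5.43 km.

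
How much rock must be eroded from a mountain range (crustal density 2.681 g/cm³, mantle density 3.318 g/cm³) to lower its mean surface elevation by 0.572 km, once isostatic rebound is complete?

2.98 km

Net drop Δ = e − u = e − e ρ_c/ρ_m = e (ρ_m − ρ_c)/ρ_m.
e = Δ ρ_m/(ρ_m − ρ_c) = 0.572 km × 3.318/0.637 = 2.98 km.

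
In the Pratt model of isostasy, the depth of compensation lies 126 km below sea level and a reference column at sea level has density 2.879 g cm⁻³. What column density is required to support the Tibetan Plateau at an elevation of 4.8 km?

Pratt balance: ρ_ref D = ρ (D + h).
ρ = ρ_ref D/(D + h) = 2.879 × 126 km/(126 km + 4.8 km) = 2.77 g cm⁻³.

2.77 g cm⁻³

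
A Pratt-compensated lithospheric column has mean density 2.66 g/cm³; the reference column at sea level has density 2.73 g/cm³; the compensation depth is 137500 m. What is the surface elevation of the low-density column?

ρ_ref D = ρ (D + h) → h = D (ρ_ref − ρ)/ρ.
h = 137500 m × (2.73 − 2.66)/2.66 = 3620 m.

3620 m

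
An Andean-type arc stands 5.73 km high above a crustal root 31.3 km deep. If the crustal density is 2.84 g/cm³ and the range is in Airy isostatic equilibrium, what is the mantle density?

3.36 g/cm³

Airy balance: ρ_c h = (ρ_m − ρ_c) r → ρ_m = ρ_c (1 + h/r).
ρ_m = 2.84 × (1 + 5.73 km/31.3 km) = 3.36 g/cm³.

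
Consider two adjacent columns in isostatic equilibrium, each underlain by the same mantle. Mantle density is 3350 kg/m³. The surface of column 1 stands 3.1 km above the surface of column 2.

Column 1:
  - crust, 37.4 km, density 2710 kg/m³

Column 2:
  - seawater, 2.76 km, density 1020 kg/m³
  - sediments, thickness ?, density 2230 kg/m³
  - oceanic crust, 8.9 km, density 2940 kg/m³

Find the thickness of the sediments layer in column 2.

3.1 km

Take the compensation level at the base of the deeper column (depth z_c below the surface of column 1) and equate Σ ρ_i t_i down to z_c; mantle fills any gap and the z_c terms cancel.
Column 1: 37.4×2710 + (z_c − 37.4)×3350
Column 2: 3.1×0 + 2.76×1020 + x×2230 + 8.9×2940 + (z_c − 3.1 − 11.66 − x)×3350
The z_c×3350 term appears on both sides and cancels. Collect the known terms of each column as K = Σ(ρt)_known − 3350 × (depth of known layers): K_1 = 101354 − 3350×37.4 = −23936; K_2 = 28981.2 − 3350×(3.1 + 11.66) = −20464.8.
Balance: K_1 = K_2 − x×(3350 − 2230), so x = (K_2 − K_1)/(3350 − 2230) = 3471.2/1120 = 3.1 km.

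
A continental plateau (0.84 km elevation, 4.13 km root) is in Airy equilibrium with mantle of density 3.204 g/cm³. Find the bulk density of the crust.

ρ_c h = (ρ_m − ρ_c) r → ρ_c (h + r) = ρ_m r → ρ_c = ρ_m r / (h + r).
ρ_c = 3.204 × 4.13 km / (0.84 km + 4.13 km) = 2.66 g/cm³.

2.66 g/cm³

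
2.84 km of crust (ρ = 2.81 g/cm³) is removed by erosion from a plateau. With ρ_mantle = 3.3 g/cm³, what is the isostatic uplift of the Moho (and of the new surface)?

Unloading: uplift u = e ρ_c/ρ_m = 2.84 km × 2.81/3.3 = 2.42 km.

2.42 km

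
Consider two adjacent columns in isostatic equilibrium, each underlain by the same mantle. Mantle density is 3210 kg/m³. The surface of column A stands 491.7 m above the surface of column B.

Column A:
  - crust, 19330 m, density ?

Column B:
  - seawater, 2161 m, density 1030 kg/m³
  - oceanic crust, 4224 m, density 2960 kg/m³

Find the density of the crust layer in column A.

2830 kg/m³

Take the compensation level at the base of the deeper column (depth z_c below the surface of column A) and equate Σ ρ_i t_i down to z_c; mantle fills any gap and the z_c terms cancel.
Column A: 19330×ρ + (z_c − 19330)×3210
Column B: 491.7×0 + 2161×1030 + 4224×2960 + (z_c − 491.7 − 6385)×3210
The z_c×3210 term appears on both sides and cancels. Collect the known terms of each column as K = Σ(ρt)_known − 3210 × (depth of known layers): K_A = 0 − 3210×19330 = −62049300; K_B = 14728870 − 3210×(491.7 + 6385) = −7345337.
Balance: K_A + 19330×ρ = K_B, so ρ = (K_B − K_A)/19330 = 54704000/19330 = 2830 kg/m³.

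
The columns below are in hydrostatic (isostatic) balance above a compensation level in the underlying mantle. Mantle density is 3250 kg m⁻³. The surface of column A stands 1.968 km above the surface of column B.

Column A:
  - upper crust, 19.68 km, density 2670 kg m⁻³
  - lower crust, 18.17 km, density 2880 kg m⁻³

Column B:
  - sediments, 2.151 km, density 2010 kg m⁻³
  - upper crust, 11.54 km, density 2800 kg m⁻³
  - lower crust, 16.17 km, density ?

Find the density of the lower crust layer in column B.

3010 kg m⁻³

Take the compensation level at the base of the deeper column (depth z_c below the surface of column A) and equate Σ ρ_i t_i down to z_c; mantle fills any gap and the z_c terms cancel.
Column A: 19.68×2670 + 18.17×2880 + (z_c − 37.85)×3250
Column B: 1.968×0 + 2.151×2010 + 11.54×2800 + 16.17×ρ + (z_c − 1.968 − 29.861)×3250
The z_c×3250 term appears on both sides and cancels. Collect the known terms of each column as K = Σ(ρt)_known − 3250 × (depth of known layers): K_A = 104875.2 − 3250×37.85 = −18137.3; K_B = 36635.51 − 3250×(1.968 + 29.861) = −66808.74.
Balance: K_A = K_B + 16.17×ρ, so ρ = (K_A − K_B)/16.17 = 48671.4/16.17 = 3010 kg m⁻³.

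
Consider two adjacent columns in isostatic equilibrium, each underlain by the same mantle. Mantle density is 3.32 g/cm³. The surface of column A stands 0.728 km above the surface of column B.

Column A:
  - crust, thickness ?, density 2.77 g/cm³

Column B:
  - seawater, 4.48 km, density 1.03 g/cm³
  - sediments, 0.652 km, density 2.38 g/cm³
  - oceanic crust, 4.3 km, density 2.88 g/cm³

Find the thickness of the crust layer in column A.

Take the compensation level at the base of the deeper column (depth z_c below the surface of column A) and equate Σ ρ_i t_i down to z_c; mantle fills any gap and the z_c terms cancel.
Column A: x×2.77 + (z_c − 0 − x)×3.32
Column B: 0.728×0 + 4.48×1.03 + 0.652×2.38 + 4.3×2.88 + (z_c − 0.728 − 9.432)×3.32
The z_c×3.32 term appears on both sides and cancels. Collect the known terms of each column as K = Σ(ρt)_known − 3.32 × (depth of known layers): K_A = 0 − 3.32×0 = 0; K_B = 18.55016 − 3.32×(0.728 + 9.432) = −15.18104.
Balance: K_A − x×(3.32 − 2.77) = K_B, so x = (K_A − K_B)/(3.32 − 2.77) = 15.181/0.55 = 27.6 km.

27.6 km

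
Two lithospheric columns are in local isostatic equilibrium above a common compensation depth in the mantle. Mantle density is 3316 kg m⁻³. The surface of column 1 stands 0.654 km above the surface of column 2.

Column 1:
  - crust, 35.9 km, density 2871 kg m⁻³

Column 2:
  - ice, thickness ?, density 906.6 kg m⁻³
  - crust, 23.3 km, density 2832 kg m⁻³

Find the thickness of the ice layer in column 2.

1.05 km

Take the compensation level at the base of the deeper column (depth z_c below the surface of column 1) and equate Σ ρ_i t_i down to z_c; mantle fills any gap and the z_c terms cancel.
Column 1: 35.9×2871 + (z_c − 35.9)×3316
Column 2: 0.654×0 + x×906.6 + 23.3×2832 + (z_c − 0.654 − 23.3 − x)×3316
The z_c×3316 term appears on both sides and cancels. Collect the known terms of each column as K = Σ(ρt)_known − 3316 × (depth of known layers): K_1 = 103068.9 − 3316×35.9 = −15975.5; K_2 = 65985.6 − 3316×(0.654 + 23.3) = −13445.864.
Balance: K_1 = K_2 − x×(3316 − 906.6), so x = (K_2 − K_1)/(3316 − 906.6) = 2529.64/2409.4 = 1.05 km.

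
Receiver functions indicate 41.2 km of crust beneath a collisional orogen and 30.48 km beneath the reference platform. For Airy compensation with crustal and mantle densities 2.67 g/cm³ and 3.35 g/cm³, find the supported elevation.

2.18 km

Excess crust Δ = 41.2 km − 30.48 km = 10.72 km, split between elevation h and root r with h + r = Δ.
Airy balance ρ_c h = (ρ_m − ρ_c) r gives r = h ρ_c/(ρ_m − ρ_c), so h (1 + ρ_c/(ρ_m − ρ_c)) = Δ, i.e. h = Δ (ρ_m − ρ_c)/ρ_m.
h = 10.72 km × 0.68/3.35 = 2.18 km.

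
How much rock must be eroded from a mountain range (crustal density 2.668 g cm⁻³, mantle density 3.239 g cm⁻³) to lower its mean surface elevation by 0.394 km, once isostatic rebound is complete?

Net drop Δ = e − u = e − e ρ_c/ρ_m = e (ρ_m − ρ_c)/ρ_m.
e = Δ ρ_m/(ρ_m − ρ_c) = 0.394 km × 3.239/0.571 = 2.23 km.

2.23 km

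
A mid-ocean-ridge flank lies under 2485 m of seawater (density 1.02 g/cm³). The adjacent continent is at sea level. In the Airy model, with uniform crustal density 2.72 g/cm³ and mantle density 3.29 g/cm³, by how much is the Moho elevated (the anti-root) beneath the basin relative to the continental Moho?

For local isostatic compensation: replacing crust with seawater at the top is compensated by replacing crust with mantle at the base: d (ρ_c − ρ_w) = a (ρ_m − ρ_c).
a = d (ρ_c − ρ_w)/(ρ_m − ρ_c) = 2485 m × 1.7/0.57 = 7410 m.

7410 m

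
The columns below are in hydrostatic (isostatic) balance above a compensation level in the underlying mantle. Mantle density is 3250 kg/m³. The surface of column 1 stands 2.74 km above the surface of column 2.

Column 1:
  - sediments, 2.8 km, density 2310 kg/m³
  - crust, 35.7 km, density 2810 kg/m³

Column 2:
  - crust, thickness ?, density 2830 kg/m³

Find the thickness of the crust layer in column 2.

22.5 km

Take the compensation level at the base of the deeper column (depth z_c below the surface of column 1) and equate Σ ρ_i t_i down to z_c; mantle fills any gap and the z_c terms cancel.
Column 1: 2.8×2310 + 35.7×2810 + (z_c − 38.5)×3250
Column 2: 2.74×0 + x×2830 + (z_c − 2.74 − 0 − x)×3250
The z_c×3250 term appears on both sides and cancels. Collect the known terms of each column as K = Σ(ρt)_known − 3250 × (depth of known layers): K_1 = 106785 − 3250×38.5 = −18340; K_2 = 0 − 3250×(2.74 + 0) = −8905.
Balance: K_1 = K_2 − x×(3250 − 2830), so x = (K_2 − K_1)/(3250 − 2830) = 9435/420 = 22.5 km.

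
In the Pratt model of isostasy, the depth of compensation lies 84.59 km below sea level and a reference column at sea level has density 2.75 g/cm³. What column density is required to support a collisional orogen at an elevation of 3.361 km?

2.64 g/cm³

Pratt balance: ρ_ref D = ρ (D + h).
ρ = ρ_ref D/(D + h) = 2.75 × 84.59 km/(84.59 km + 3.361 km) = 2.64 g/cm³.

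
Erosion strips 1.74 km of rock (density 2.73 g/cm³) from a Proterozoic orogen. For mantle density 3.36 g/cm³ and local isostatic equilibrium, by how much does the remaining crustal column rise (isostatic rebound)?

1.41 km

Unloading: uplift u = e ρ_c/ρ_m = 1.74 km × 2.73/3.36 = 1.41 km.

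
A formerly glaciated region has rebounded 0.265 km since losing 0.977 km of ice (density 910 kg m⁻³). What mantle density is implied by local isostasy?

ρ_m = ρ_ice t / u = 910 × 0.977 km/0.265 km = 3350 kg m⁻³.

3350 kg m⁻³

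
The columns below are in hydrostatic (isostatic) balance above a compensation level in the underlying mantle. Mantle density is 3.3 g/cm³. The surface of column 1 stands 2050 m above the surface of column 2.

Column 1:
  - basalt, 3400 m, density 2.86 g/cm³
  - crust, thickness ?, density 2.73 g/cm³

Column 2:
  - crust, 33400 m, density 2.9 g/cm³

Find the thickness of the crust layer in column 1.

32700 m

Take the compensation level at the base of the deeper column (depth z_c below the surface of column 1) and equate Σ ρ_i t_i down to z_c; mantle fills any gap and the z_c terms cancel.
Column 1: 3400×2.86 + x×2.73 + (z_c − 3400 − x)×3.3
Column 2: 2050×0 + 33400×2.9 + (z_c − 2050 − 33400)×3.3
The z_c×3.3 term appears on both sides and cancels. Collect the known terms of each column as K = Σ(ρt)_known − 3.3 × (depth of known layers): K_1 = 9724 − 3.3×3400 = −1496; K_2 = 96860 − 3.3×(2050 + 33400) = −20125.
Balance: K_1 − x×(3.3 − 2.73) = K_2, so x = (K_1 − K_2)/(3.3 − 2.73) = 18629/0.57 = 32700 m.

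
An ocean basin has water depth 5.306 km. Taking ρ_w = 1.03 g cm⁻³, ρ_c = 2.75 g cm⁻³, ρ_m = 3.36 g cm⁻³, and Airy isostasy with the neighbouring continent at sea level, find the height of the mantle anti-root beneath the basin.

Equating mass per unit area of the two columns: replacing crust with seawater at the top is compensated by replacing crust with mantle at the base: d (ρ_c − ρ_w) = a (ρ_m − ρ_c).
a = d (ρ_c − ρ_w)/(ρ_m − ρ_c) = 5.306 km × 1.72/0.61 = 15 km.

15 km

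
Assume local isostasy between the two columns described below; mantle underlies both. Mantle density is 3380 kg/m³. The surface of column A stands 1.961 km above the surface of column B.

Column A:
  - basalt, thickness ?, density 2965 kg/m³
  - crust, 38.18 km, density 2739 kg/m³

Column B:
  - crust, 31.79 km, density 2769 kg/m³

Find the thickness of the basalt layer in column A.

3.8 km

Take the compensation level at the base of the deeper column (depth z_c below the surface of column A) and equate Σ ρ_i t_i down to z_c; mantle fills any gap and the z_c terms cancel.
Column A: x×2965 + 38.18×2739 + (z_c − 38.18 − x)×3380
Column B: 1.961×0 + 31.79×2769 + (z_c − 1.961 − 31.79)×3380
The z_c×3380 term appears on both sides and cancels. Collect the known terms of each column as K = Σ(ρt)_known − 3380 × (depth of known layers): K_A = 104575.02 − 3380×38.18 = −24473.38; K_B = 88026.51 − 3380×(1.961 + 31.79) = −26051.87.
Balance: K_A − x×(3380 − 2965) = K_B, so x = (K_A − K_B)/(3380 − 2965) = 1578.49/415 = 3.8 km.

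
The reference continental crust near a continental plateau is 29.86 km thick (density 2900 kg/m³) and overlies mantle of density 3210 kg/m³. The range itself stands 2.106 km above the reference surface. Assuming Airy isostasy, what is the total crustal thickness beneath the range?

Root depth r = h ρ_c / (ρ_m − ρ_c) = 2.106 km × 2900 / 310 = 19.7 km.
Total thickness = T + h + r = 29.86 km + 2.106 km + 19.7 km = 51.7 km.

51.7 km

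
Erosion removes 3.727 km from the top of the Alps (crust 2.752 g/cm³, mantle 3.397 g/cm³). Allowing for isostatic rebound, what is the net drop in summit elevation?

0.708 km

Rebound u = e ρ_c/ρ_m = 3.727 km × 2.752/3.397 = 3.019 km.
Net surface drop = e − u = 3.727 km − 3.019 km = e (ρ_m − ρ_c)/ρ_m = 0.708 km.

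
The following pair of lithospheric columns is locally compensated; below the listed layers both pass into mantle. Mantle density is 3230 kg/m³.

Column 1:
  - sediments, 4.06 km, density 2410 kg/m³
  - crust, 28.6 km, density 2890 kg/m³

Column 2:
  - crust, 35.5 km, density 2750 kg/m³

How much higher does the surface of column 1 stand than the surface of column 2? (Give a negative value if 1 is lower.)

−1.23 km

For any compensation level in the mantle, the mantle terms cancel and isostasy reduces to e = (Σt_1 − Σt_2) − (Σ(ρt)_1 − Σ(ρt)_2) / ρ_m.
Σt_1 = 32.66 km; Σt_2 = 35.5 km; Σ(ρt)_1 = 92438.6; Σ(ρt)_2 = 97625 (in km·kg/m³).
e = (32.66 − 35.5) − (92438.6 − 97625) / 3230 = −1.23 km.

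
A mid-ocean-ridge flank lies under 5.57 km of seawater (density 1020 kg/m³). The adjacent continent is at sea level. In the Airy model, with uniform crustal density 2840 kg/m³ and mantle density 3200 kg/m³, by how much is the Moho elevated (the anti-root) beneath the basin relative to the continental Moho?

For local isostatic compensation: replacing crust with seawater at the top is compensated by replacing crust with mantle at the base: d (ρ_c − ρ_w) = a (ρ_m − ρ_c).
a = d (ρ_c − ρ_w)/(ρ_m − ρ_c) = 5.57 km × 1820/360 = 28.2 km.

28.2 km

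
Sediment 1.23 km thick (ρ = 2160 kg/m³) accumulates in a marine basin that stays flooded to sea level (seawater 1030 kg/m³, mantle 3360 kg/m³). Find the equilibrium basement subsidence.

0.597 km

Submarine loading: the sediment displaces seawater, and the subsidence is in turn flooded, so s (ρ_m − ρ_w) = t (ρ_sed − ρ_w).
s = 1.23 km × (2160 − 1030) / (3360 − 1030) = 0.597 km.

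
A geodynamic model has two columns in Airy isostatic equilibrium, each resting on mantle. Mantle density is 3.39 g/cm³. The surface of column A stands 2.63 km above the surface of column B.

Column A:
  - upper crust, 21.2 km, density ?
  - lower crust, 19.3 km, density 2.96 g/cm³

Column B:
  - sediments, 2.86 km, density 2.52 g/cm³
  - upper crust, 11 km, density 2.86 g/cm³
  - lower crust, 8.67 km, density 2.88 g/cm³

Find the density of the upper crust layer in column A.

2.76 g/cm³

Take the compensation level at the base of the deeper column (depth z_c below the surface of column A) and equate Σ ρ_i t_i down to z_c; mantle fills any gap and the z_c terms cancel.
Column A: 21.2×ρ + 19.3×2.96 + (z_c − 40.5)×3.39
Column B: 2.63×0 + 2.86×2.52 + 11×2.86 + 8.67×2.88 + (z_c − 2.63 − 22.53)×3.39
The z_c×3.39 term appears on both sides and cancels. Collect the known terms of each column as K = Σ(ρt)_known − 3.39 × (depth of known layers): K_A = 57.128 − 3.39×40.5 = −80.167; K_B = 63.6368 − 3.39×(2.63 + 22.53) = −21.6556.
Balance: K_A + 21.2×ρ = K_B, so ρ = (K_B − K_A)/21.2 = 58.5114/21.2 = 2.76 g/cm³.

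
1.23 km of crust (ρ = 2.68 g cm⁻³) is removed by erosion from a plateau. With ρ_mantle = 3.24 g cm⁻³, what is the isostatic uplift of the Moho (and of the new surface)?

Unloading: uplift u = e ρ_c/ρ_m = 1.23 km × 2.68/3.24 = 1.02 km.

1.02 km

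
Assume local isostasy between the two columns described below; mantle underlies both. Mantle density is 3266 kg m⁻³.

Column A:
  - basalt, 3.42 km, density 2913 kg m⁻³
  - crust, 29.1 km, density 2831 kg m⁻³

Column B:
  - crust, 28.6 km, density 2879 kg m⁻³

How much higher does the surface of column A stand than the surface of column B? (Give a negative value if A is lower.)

0.857 km

For any compensation level in the mantle, the mantle terms cancel and isostasy reduces to e = (Σt_A − Σt_B) − (Σ(ρt)_A − Σ(ρt)_B) / ρ_m.
Σt_A = 32.52 km; Σt_B = 28.6 km; Σ(ρt)_A = 92344.56; Σ(ρt)_B = 82339.4 (in km·kg m⁻³).
e = (32.52 − 28.6) − (92344.56 − 82339.4) / 3266 = 0.857 km.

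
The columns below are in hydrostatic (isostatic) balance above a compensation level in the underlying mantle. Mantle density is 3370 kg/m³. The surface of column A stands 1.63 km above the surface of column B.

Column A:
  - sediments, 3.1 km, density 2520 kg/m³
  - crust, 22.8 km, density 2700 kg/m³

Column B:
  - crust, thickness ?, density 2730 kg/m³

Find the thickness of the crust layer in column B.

19.4 km

Take the compensation level at the base of the deeper column (depth z_c below the surface of column A) and equate Σ ρ_i t_i down to z_c; mantle fills any gap and the z_c terms cancel.
Column A: 3.1×2520 + 22.8×2700 + (z_c − 25.9)×3370
Column B: 1.63×0 + x×2730 + (z_c − 1.63 − 0 − x)×3370
The z_c×3370 term appears on both sides and cancels. Collect the known terms of each column as K = Σ(ρt)_known − 3370 × (depth of known layers): K_A = 69372 − 3370×25.9 = −17911; K_B = 0 − 3370×(1.63 + 0) = −5493.1.
Balance: K_A = K_B − x×(3370 − 2730), so x = (K_B − K_A)/(3370 − 2730) = 12417.9/640 = 19.4 km.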